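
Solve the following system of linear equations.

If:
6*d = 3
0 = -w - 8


Then:
d = 1/2
w = -8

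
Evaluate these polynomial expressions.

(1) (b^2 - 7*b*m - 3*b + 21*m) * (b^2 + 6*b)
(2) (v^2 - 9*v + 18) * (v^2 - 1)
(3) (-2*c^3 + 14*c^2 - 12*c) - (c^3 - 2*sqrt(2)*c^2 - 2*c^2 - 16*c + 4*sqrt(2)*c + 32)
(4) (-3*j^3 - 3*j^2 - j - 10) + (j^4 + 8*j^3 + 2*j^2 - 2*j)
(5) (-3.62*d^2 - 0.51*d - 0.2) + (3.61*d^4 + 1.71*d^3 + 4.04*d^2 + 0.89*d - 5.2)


(1) = b^4 - 7*b^3*m + 3*b^3 - 21*b^2*m - 18*b^2 + 126*b*m
(2) = v^4 - 9*v^3 + 17*v^2 + 9*v - 18
(3) = -3*c^3 + 2*sqrt(2)*c^2 + 16*c^2 - 4*sqrt(2)*c + 4*c - 32
(4) = j^4 + 5*j^3 - j^2 - 3*j - 10
(5) = 3.61*d^4 + 1.71*d^3 + 0.42*d^2 + 0.38*d - 5.4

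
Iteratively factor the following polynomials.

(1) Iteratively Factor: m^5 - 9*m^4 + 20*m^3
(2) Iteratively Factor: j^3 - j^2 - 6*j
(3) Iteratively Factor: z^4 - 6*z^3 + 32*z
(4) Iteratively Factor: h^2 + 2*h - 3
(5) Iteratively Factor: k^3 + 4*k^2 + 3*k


(1) = (m - 4)*(m^4 - 5*m^3) = m*(m - 4)*(m^3 - 5*m^2) = m^2*(m - 4)*(m^2 - 5*m) = m^3*(m - 4)*(m - 5)
(2) = (j)*(j^2 - j - 6) = j*(j - 3)*(j + 2)
(3) = (z - 4)*(z^3 - 2*z^2 - 8*z) = z*(z - 4)*(z^2 - 2*z - 8) = z*(z - 4)*(z + 2)*(z - 4)
(4) = (h - 1)*(h + 3)
(5) = (k + 3)*(k^2 + k) = k*(k + 3)*(k + 1)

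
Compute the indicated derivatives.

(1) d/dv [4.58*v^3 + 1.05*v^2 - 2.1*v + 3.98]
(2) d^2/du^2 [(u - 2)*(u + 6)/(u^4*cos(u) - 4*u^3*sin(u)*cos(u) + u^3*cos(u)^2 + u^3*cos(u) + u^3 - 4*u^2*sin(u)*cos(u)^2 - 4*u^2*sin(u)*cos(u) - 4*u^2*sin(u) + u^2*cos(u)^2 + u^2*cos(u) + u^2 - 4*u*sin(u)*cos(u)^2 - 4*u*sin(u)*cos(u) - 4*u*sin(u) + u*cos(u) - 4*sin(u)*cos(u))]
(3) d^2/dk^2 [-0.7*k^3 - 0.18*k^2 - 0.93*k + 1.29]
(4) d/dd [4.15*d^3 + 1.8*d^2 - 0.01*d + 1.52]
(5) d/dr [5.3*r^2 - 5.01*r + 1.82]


(1) = 13.74*v^2 + 2.1*v - 2.1
(2) = (2*(u - 2)*(u + 6)*(u^4*sin(u) + u^3*sin(u) + u^3*sin(2*u) - 4*u^3*cos(u) + 4*u^3*cos(2*u) + u^2*sin(u) + 7*u^2*sin(2*u) + 2*u^2*cos(u) + 5*u^2*cos(2*u)/2 + 3*u^2*cos(3*u) - 9*u^2/2 + 11*u*sin(u) + 4*u*sin(2*u) + 2*u*sin(3*u) + 3*u*cos(u) + 3*u*cos(2*u) + 3*u*cos(3*u) - 3*u + 5*sin(u) + 2*sin(2*u) + sin(3*u) - cos(u) + 4*cos(2*u))^2 + 2*(u + 1)^2*(u - 4*sin(u))^2*(u + cos(u))^2*(u*cos(u) + 1)^2 + (u^4*cos(u) - 2*u^3*sin(2*u) + u^3*cos(u)^2 + u^3*cos(u) + u^3 - 4*u^2*sin(u)*cos(u)^2 - 4*u^2*sin(u) - 2*u^2*sin(2*u) + u^2*cos(u)^2 + u^2*cos(u) + u^2 - 4*u*sin(u)*cos(u)^2 - 4*u*sin(u) - 2*u*sin(2*u) + u*cos(u) - 2*sin(2*u))*(u^6*cos(u) + 12*u^5*sin(u) - 8*u^5*sin(2*u) + 5*u^5*cos(u) + 2*u^5*cos(2*u) + 45*u^4*sin(u) - 30*u^4*sin(2*u) - 9*u^4*sin(3*u) - 35*u^4*cos(u) + 50*u^4*cos(2*u) - 81*u^3*sin(u) + 132*u^3*sin(2*u) - 45*u^3*sin(3*u) - 65*u^3*cos(u) + 135*u^3*cos(2*u) + 24*u^3*cos(3*u) - 27*u^3 + 48*u^2*sin(u) + 124*u^2*sin(2*u) + 82*u^2*sin(3*u) + 228*u^2*cos(u) - 221*u^2*cos(2*u) + 90*u^2*cos(3*u) - 87*u^2 + 168*u*sin(u) - 72*u*sin(2*u) + 136*u*sin(3*u) - 128*u*cos(u) - 88*u*cos(2*u) - 96*u*cos(3*u) + 72*u + 64*sin(2*u) - 16*sin(3*u) - 104*sqrt(2)*sin(u + pi/4) - 52*cos(2*u) - 72*cos(3*u) + 36))/((u + 1)^3*(u - 4*sin(u))^3*(u^2*cos(u) + u*cos(u)^2 + u + cos(u))^3)
(3) = -4.2*k - 0.36
(4) = 12.45*d^2 + 3.6*d - 0.01
(5) = 10.6*r - 5.01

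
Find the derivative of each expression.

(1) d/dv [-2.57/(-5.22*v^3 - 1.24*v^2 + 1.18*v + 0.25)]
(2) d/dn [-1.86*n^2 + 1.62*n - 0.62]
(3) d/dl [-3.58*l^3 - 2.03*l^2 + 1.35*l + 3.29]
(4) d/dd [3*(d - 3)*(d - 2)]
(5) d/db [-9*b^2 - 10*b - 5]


(1) = (-40.2462*v^2 - 6.3736*v + 3.0326)/(5.22*v^3 + 1.24*v^2 - 1.18*v - 0.25)^2
(2) = 1.62 - 3.72*n
(3) = -10.74*l^2 - 4.06*l + 1.35
(4) = 6*d - 15
(5) = -18*b - 10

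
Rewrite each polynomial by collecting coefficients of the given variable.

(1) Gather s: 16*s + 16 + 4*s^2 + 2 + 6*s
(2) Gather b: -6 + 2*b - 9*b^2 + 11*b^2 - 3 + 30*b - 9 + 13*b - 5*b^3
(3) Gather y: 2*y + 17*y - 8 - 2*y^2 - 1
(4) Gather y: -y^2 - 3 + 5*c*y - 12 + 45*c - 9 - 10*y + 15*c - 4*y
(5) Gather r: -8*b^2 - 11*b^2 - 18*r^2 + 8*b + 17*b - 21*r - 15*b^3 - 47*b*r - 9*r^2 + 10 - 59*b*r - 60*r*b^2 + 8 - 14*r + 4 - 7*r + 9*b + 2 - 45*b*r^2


(1) = 4*s^2 + 22*s + 18
(2) = -5*b^3 + 2*b^2 + 45*b - 18
(3) = -2*y^2 + 19*y - 9
(4) = 60*c - y^2 + y*(5*c - 14) - 24
(5) = -15*b^3 - 19*b^2 + 34*b + r^2*(-45*b - 27) + r*(-60*b^2 - 106*b - 42) + 24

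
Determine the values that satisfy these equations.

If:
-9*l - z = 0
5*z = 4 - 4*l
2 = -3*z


Then:
No Solution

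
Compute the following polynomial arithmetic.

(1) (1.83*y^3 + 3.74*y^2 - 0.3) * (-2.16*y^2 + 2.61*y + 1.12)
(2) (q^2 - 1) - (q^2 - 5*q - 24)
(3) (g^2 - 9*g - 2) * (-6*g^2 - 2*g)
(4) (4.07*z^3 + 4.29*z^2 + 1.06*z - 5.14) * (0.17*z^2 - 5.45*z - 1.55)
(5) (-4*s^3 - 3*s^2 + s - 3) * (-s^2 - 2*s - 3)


(1) = -3.9528*y^5 - 3.3021*y^4 + 11.811*y^3 + 4.8368*y^2 - 0.783*y - 0.336
(2) = 5*q + 23
(3) = -6*g^4 + 52*g^3 + 30*g^2 + 4*g
(4) = 0.6919*z^5 - 21.4522*z^4 - 29.5088*z^3 - 13.3003*z^2 + 26.37*z + 7.967
(5) = 4*s^5 + 11*s^4 + 17*s^3 + 10*s^2 + 3*s + 9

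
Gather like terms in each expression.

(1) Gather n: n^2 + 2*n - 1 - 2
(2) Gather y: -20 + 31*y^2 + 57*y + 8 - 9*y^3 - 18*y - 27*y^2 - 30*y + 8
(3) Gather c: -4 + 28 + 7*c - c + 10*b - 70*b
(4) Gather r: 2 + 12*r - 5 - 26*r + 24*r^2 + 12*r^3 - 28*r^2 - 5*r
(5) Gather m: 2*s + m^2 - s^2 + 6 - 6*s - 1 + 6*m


(1) = n^2 + 2*n - 3
(2) = -9*y^3 + 4*y^2 + 9*y - 4
(3) = -60*b + 6*c + 24
(4) = 12*r^3 - 4*r^2 - 19*r - 3
(5) = m^2 + 6*m - s^2 - 4*s + 5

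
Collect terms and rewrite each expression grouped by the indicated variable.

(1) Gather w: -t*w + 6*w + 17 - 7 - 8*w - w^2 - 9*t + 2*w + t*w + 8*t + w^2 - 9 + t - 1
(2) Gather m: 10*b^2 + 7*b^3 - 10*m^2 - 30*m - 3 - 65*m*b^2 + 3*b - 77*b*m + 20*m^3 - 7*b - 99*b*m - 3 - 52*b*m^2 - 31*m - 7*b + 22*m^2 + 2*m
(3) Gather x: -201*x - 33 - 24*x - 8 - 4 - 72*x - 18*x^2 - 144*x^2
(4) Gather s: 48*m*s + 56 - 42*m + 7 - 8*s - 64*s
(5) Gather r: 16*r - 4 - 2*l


(1) = 0
(2) = 7*b^3 + 10*b^2 - 11*b + 20*m^3 + m^2*(12 - 52*b) + m*(-65*b^2 - 176*b - 59) - 6
(3) = -162*x^2 - 297*x - 45
(4) = -42*m + s*(48*m - 72) + 63
(5) = -2*l + 16*r - 4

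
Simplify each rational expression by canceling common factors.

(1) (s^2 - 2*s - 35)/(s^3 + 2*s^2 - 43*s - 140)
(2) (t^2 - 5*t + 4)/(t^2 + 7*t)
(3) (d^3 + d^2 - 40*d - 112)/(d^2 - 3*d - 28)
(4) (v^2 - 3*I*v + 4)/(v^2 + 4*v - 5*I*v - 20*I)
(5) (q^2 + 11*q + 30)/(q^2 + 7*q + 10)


(1) = 1/(s + 4)
(2) = (t^2 - 5*t + 4)/(t^2 + 7*t)
(3) = d + 4
(4) = (v^2 - 3*I*v + 4)/(v^2 + v*(4 - 5*I) - 20*I)
(5) = (q + 6)/(q + 2)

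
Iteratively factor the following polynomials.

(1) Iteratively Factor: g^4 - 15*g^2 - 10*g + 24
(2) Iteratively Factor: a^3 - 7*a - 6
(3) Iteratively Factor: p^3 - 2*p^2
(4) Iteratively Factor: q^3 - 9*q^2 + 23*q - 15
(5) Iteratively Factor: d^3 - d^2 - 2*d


(1) = (g + 2)*(g^3 - 2*g^2 - 11*g + 12) = (g - 4)*(g + 2)*(g^2 + 2*g - 3) = (g - 4)*(g + 2)*(g + 3)*(g - 1)
(2) = (a + 1)*(a^2 - a - 6) = (a - 3)*(a + 1)*(a + 2)
(3) = (p)*(p^2 - 2*p) = p*(p - 2)*(p)
(4) = (q - 5)*(q^2 - 4*q + 3) = (q - 5)*(q - 3)*(q - 1)
(5) = (d + 1)*(d^2 - 2*d) = (d - 2)*(d + 1)*(d)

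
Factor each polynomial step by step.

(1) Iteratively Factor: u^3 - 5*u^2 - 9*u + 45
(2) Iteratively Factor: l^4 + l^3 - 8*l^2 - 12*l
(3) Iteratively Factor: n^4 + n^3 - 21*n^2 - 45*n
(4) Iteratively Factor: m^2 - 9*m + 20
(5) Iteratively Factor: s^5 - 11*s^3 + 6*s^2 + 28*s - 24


(1) = (u - 3)*(u^2 - 2*u - 15) = (u - 5)*(u - 3)*(u + 3)
(2) = (l)*(l^3 + l^2 - 8*l - 12) = l*(l - 3)*(l^2 + 4*l + 4) = l*(l - 3)*(l + 2)*(l + 2)
(3) = (n + 3)*(n^3 - 2*n^2 - 15*n) = (n + 3)^2*(n^2 - 5*n) = (n - 5)*(n + 3)^2*(n)
(4) = (m - 5)*(m - 4)
(5) = (s + 2)*(s^4 - 2*s^3 - 7*s^2 + 20*s - 12) = (s - 2)*(s + 2)*(s^3 - 7*s + 6) = (s - 2)*(s + 2)*(s + 3)*(s^2 - 3*s + 2) = (s - 2)*(s - 1)*(s + 2)*(s + 3)*(s - 2)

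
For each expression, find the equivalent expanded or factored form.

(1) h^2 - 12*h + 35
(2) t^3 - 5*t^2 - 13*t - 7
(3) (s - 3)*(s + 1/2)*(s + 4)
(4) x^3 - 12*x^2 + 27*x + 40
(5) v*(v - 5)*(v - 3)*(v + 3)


(1) = (h - 7)*(h - 5)
(2) = (t - 7)*(t + 1)^2
(3) = s^3 + 3*s^2/2 - 23*s/2 - 6
(4) = (x - 8)*(x - 5)*(x + 1)
(5) = v^4 - 5*v^3 - 9*v^2 + 45*v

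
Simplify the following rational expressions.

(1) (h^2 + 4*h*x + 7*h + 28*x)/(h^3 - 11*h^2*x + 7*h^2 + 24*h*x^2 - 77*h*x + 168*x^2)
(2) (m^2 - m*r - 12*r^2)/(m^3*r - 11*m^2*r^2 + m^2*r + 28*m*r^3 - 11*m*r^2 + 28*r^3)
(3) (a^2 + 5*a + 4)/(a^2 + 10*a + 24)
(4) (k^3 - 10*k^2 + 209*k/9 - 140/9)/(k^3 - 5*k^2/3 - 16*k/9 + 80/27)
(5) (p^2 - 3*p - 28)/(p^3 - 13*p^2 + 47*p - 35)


(1) = (h + 4*x)/(h^2 - 11*h*x + 24*x^2)
(2) = (-m - 3*r)/(-m^2*r + 7*m*r^2 - m*r + 7*r^2)
(3) = (a + 1)/(a + 6)
(4) = (3*k - 21)/(3*k + 4)
(5) = (p + 4)/(p^2 - 6*p + 5)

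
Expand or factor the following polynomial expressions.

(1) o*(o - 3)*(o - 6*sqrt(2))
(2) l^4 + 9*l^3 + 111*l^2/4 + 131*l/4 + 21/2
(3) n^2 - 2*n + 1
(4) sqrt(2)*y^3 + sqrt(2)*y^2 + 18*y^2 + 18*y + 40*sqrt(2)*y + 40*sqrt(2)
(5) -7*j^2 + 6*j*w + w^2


(1) = o^3 - 6*sqrt(2)*o^2 - 3*o^2 + 18*sqrt(2)*o
(2) = (l + 1/2)*(l + 2)*(l + 3)*(l + 7/2)
(3) = (n - 1)^2
(4) = (y + 4*sqrt(2))*(y + 5*sqrt(2))*(sqrt(2)*y + sqrt(2))
(5) = (-j + w)*(7*j + w)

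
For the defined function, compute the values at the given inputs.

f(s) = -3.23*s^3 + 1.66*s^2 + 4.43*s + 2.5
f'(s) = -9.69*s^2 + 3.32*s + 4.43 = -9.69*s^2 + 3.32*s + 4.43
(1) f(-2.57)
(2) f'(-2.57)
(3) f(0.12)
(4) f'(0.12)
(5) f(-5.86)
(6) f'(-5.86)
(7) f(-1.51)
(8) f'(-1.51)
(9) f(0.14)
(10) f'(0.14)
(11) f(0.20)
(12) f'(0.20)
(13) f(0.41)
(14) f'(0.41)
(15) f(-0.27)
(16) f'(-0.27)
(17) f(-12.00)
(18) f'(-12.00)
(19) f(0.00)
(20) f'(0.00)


(1) = 56.91
(2) = -68.10
(3) = 3.05
(4) = 4.69
(5) = 683.52
(6) = -347.78
(7) = 10.72
(8) = -22.68
(9) = 3.14
(10) = 4.70
(11) = 3.43
(12) = 4.71
(13) = 4.37
(14) = 4.16
(15) = 1.49
(16) = 2.83
(17) = 5769.82
(18) = -1430.77
(19) = 2.50
(20) = 4.43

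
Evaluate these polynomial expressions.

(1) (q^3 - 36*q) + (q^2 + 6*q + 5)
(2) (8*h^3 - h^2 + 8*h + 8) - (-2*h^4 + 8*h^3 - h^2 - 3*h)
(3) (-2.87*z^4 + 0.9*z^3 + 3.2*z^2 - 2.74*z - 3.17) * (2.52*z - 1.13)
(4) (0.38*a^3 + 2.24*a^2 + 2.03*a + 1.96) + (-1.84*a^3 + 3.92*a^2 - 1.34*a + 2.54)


(1) = q^3 + q^2 - 30*q + 5
(2) = 2*h^4 + 11*h + 8
(3) = -7.2324*z^5 + 5.5111*z^4 + 7.047*z^3 - 10.5208*z^2 - 4.8922*z + 3.5821
(4) = -1.46*a^3 + 6.16*a^2 + 0.69*a + 4.5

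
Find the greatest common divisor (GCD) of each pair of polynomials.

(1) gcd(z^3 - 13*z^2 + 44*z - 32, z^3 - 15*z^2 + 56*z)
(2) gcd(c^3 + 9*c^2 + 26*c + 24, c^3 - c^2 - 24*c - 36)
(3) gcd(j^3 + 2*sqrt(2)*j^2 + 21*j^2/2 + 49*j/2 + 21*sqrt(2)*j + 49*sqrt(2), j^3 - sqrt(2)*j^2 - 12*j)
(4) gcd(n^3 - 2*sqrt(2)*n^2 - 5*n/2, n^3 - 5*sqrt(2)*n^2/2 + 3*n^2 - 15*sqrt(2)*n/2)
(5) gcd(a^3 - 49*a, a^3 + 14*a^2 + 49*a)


(1) = z - 8
(2) = gcd((c + 2)*(c + 3)*(c + 4), (c - 6)*(c + 2)*(c + 3)) = c^2 + 5*c + 6
(3) = j + 2*sqrt(2)
(4) = gcd(n*(n - 5*sqrt(2)/2)*(n + sqrt(2)/2), n*(n + 3)*(n - 5*sqrt(2)/2)) = n^2 - 5*sqrt(2)*n/2
(5) = gcd(a*(a - 7)*(a + 7), a*(a + 7)^2) = a^2 + 7*a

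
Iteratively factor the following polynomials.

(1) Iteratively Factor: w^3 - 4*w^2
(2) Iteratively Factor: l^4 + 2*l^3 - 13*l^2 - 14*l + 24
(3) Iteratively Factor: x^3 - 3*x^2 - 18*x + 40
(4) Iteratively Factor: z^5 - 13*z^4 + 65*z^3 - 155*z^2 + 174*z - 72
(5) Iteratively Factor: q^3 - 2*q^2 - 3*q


(1) = (w)*(w^2 - 4*w) = w*(w - 4)*(w)
(2) = (l - 1)*(l^3 + 3*l^2 - 10*l - 24) = (l - 1)*(l + 4)*(l^2 - l - 6) = (l - 1)*(l + 2)*(l + 4)*(l - 3)
(3) = (x - 2)*(x^2 - x - 20) = (x - 2)*(x + 4)*(x - 5)
(4) = (z - 4)*(z^4 - 9*z^3 + 29*z^2 - 39*z + 18) = (z - 4)*(z - 1)*(z^3 - 8*z^2 + 21*z - 18) = (z - 4)*(z - 2)*(z - 1)*(z^2 - 6*z + 9) = (z - 4)*(z - 3)*(z - 2)*(z - 1)*(z - 3)
(5) = (q + 1)*(q^2 - 3*q) = q*(q + 1)*(q - 3)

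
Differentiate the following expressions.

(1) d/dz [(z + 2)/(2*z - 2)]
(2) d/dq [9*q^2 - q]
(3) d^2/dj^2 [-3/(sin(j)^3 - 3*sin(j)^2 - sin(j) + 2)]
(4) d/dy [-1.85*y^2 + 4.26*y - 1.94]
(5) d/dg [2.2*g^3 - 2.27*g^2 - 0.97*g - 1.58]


(1) = -3/(2*(z - 1)^2)
(2) = 18*q - 1
(3) = 3*((-sin(j)*cos(j)^2 + 3*cos(j)^2 - 1)*(sin(j) + 9*sin(3*j) - 24*cos(2*j))/4 - 2*(-3*sin(j)^2 + 6*sin(j) + 1)^2*cos(j)^2)/(-sin(j)*cos(j)^2 + 3*cos(j)^2 - 1)^3
(4) = 4.26 - 3.7*y
(5) = 6.6*g^2 - 4.54*g - 0.97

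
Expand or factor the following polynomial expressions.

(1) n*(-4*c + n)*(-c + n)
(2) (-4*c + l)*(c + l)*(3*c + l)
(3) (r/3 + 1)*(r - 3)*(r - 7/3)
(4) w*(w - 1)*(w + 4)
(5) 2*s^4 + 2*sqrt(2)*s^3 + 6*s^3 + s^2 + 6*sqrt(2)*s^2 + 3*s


(1) = 4*c^2*n - 5*c*n^2 + n^3
(2) = -12*c^3 - 13*c^2*l + l^3
(3) = r^3/3 - 7*r^2/9 - 3*r + 7
(4) = w^3 + 3*w^2 - 4*w
(5) = s*(s + 3)*(sqrt(2)*s + 1)^2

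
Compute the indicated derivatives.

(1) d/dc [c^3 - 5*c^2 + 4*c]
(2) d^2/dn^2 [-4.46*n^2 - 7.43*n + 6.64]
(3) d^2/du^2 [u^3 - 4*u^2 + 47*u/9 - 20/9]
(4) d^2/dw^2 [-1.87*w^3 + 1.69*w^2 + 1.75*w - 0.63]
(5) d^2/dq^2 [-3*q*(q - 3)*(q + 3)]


(1) = 3*c^2 - 10*c + 4
(2) = -8.92000000000000
(3) = 6*u - 8
(4) = 3.38 - 11.22*w
(5) = -18*q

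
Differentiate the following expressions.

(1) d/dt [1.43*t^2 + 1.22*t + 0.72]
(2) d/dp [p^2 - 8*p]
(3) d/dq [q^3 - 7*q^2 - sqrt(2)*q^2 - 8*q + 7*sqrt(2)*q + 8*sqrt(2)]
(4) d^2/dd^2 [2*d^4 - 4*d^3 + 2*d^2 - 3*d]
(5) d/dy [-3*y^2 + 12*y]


(1) = 2.86*t + 1.22
(2) = 2*p - 8
(3) = 3*q^2 - 14*q - 2*sqrt(2)*q - 8 + 7*sqrt(2)
(4) = 24*d^2 - 24*d + 4
(5) = 12 - 6*y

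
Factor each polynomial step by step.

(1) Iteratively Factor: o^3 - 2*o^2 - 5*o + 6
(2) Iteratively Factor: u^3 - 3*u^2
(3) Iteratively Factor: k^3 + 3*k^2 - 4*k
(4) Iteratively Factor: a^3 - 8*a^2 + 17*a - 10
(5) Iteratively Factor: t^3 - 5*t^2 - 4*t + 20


(1) = (o - 1)*(o^2 - o - 6) = (o - 1)*(o + 2)*(o - 3)
(2) = (u)*(u^2 - 3*u) = u^2*(u - 3)
(3) = (k)*(k^2 + 3*k - 4) = k*(k - 1)*(k + 4)
(4) = (a - 1)*(a^2 - 7*a + 10) = (a - 5)*(a - 1)*(a - 2)
(5) = (t - 5)*(t^2 - 4) = (t - 5)*(t - 2)*(t + 2)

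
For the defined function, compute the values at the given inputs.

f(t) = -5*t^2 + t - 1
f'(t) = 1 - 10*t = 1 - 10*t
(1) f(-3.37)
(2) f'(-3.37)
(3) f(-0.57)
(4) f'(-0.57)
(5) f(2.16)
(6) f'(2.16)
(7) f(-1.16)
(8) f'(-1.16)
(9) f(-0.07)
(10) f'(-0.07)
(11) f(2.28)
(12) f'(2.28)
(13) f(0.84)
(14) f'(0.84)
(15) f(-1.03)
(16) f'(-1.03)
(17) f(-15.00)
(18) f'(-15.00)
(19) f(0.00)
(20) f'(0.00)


(1) = -61.15
(2) = 34.70
(3) = -3.19
(4) = 6.70
(5) = -22.17
(6) = -20.60
(7) = -8.89
(8) = 12.60
(9) = -1.09
(10) = 1.70
(11) = -24.71
(12) = -21.80
(13) = -3.69
(14) = -7.40
(15) = -7.33
(16) = 11.30
(17) = -1141.00
(18) = 151.00
(19) = -1.00
(20) = 1.00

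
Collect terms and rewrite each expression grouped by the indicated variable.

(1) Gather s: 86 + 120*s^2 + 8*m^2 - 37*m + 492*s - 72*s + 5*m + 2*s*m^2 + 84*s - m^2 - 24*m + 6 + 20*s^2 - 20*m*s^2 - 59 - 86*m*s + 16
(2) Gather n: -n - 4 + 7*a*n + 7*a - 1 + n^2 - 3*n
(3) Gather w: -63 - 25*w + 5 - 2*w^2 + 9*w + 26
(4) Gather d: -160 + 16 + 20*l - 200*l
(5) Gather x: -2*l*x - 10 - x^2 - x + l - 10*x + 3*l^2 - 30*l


(1) = 7*m^2 - 56*m + s^2*(140 - 20*m) + s*(2*m^2 - 86*m + 504) + 49
(2) = 7*a + n^2 + n*(7*a - 4) - 5
(3) = -2*w^2 - 16*w - 32
(4) = -180*l - 144
(5) = 3*l^2 - 29*l - x^2 + x*(-2*l - 11) - 10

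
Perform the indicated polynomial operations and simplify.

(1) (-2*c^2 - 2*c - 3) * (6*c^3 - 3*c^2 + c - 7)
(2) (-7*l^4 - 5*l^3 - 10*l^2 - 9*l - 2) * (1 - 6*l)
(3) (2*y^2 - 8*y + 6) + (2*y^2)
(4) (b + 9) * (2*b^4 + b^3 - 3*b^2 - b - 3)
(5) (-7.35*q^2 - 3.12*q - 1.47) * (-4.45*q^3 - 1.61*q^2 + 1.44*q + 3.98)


(1) = -12*c^5 - 6*c^4 - 14*c^3 + 21*c^2 + 11*c + 21
(2) = 42*l^5 + 23*l^4 + 55*l^3 + 44*l^2 + 3*l - 2
(3) = 4*y^2 - 8*y + 6
(4) = 2*b^5 + 19*b^4 + 6*b^3 - 28*b^2 - 12*b - 27
(5) = 32.7075*q^5 + 25.7175*q^4 + 0.9807*q^3 - 31.3791*q^2 - 14.5344*q - 5.8506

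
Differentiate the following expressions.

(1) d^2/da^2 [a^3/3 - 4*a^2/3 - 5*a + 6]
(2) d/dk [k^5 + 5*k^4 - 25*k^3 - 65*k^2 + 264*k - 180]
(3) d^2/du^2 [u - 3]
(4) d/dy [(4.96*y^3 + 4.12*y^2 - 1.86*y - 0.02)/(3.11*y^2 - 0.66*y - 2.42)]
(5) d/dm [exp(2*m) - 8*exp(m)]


(1) = 2*a - 8/3
(2) = 5*k^4 + 20*k^3 - 75*k^2 - 130*k + 264
(3) = 0
(4) = (15.4256*y^4 - 6.5472*y^3 - 32.9442*y^2 - 19.8164*y + 4.488)/(9.6721*y^4 - 4.1052*y^3 - 14.6168*y^2 + 3.1944*y + 5.8564)
(5) = 2*(exp(m) - 4)*exp(m)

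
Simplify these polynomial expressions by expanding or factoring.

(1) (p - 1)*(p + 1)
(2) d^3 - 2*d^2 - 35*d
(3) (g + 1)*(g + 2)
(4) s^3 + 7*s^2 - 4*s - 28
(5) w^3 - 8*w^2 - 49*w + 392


(1) = p^2 - 1
(2) = d*(d - 7)*(d + 5)
(3) = g^2 + 3*g + 2
(4) = (s - 2)*(s + 2)*(s + 7)
(5) = (w - 8)*(w - 7)*(w + 7)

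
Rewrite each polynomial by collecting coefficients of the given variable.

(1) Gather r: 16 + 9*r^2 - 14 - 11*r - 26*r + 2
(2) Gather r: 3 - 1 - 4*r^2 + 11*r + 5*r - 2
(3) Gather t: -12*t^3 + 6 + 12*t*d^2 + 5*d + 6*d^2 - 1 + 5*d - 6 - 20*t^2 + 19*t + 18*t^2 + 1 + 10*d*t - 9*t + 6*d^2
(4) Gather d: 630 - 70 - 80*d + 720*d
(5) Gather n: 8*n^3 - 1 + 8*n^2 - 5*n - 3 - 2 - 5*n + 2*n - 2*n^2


(1) = 9*r^2 - 37*r + 4
(2) = -4*r^2 + 16*r
(3) = 12*d^2 + 10*d - 12*t^3 - 2*t^2 + t*(12*d^2 + 10*d + 10)
(4) = 640*d + 560
(5) = 8*n^3 + 6*n^2 - 8*n - 6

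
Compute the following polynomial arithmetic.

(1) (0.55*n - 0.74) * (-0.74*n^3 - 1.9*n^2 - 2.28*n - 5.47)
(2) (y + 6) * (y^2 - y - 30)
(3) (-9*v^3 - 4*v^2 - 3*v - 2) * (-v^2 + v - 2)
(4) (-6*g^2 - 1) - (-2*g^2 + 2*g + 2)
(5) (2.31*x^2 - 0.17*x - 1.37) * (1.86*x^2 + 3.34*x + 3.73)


(1) = -0.407*n^4 - 0.4974*n^3 + 0.152*n^2 - 1.3213*n + 4.0478
(2) = y^3 + 5*y^2 - 36*y - 180
(3) = 9*v^5 - 5*v^4 + 17*v^3 + 7*v^2 + 4*v + 4
(4) = -4*g^2 - 2*g - 3
(5) = 4.2966*x^4 + 7.3992*x^3 + 5.5003*x^2 - 5.2099*x - 5.1101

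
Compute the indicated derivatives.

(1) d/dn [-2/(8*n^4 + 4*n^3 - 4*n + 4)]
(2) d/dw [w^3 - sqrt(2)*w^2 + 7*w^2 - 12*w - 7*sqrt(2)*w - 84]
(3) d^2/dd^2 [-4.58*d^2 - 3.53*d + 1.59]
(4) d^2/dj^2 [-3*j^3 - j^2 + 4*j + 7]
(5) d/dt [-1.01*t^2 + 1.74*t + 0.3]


(1) = (8*n^3 + 3*n^2 - 1)/(2*(2*n^4 + n^3 - n + 1)^2)
(2) = 3*w^2 - 2*sqrt(2)*w + 14*w - 12 - 7*sqrt(2)
(3) = -9.16000000000000
(4) = -18*j - 2
(5) = 1.74 - 2.02*t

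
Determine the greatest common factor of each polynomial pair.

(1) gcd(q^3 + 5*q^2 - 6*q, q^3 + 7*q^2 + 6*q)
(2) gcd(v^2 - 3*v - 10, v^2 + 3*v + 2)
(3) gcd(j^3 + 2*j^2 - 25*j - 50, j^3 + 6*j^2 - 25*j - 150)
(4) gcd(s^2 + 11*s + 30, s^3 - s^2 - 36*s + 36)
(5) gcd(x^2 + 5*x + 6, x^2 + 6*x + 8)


(1) = q^2 + 6*q
(2) = gcd((v - 5)*(v + 2), (v + 1)*(v + 2)) = v + 2
(3) = gcd((j - 5)*(j + 2)*(j + 5), (j - 5)*(j + 5)*(j + 6)) = j^2 - 25
(4) = gcd((s + 5)*(s + 6), (s - 6)*(s - 1)*(s + 6)) = s + 6
(5) = gcd((x + 2)*(x + 3), (x + 2)*(x + 4)) = x + 2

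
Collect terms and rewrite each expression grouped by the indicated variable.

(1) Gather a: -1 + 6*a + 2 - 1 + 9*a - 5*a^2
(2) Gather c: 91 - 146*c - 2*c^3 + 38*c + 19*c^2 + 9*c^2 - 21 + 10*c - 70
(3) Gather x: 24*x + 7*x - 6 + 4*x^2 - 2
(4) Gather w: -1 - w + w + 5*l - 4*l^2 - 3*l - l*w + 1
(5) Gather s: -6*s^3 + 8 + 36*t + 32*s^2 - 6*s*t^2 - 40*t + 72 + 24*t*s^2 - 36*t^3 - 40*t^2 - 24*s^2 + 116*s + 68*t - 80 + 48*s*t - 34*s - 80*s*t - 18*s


(1) = -5*a^2 + 15*a
(2) = -2*c^3 + 28*c^2 - 98*c
(3) = 4*x^2 + 31*x - 8
(4) = -4*l^2 - l*w + 2*l
(5) = -6*s^3 + s^2*(24*t + 8) + s*(-6*t^2 - 32*t + 64) - 36*t^3 - 40*t^2 + 64*t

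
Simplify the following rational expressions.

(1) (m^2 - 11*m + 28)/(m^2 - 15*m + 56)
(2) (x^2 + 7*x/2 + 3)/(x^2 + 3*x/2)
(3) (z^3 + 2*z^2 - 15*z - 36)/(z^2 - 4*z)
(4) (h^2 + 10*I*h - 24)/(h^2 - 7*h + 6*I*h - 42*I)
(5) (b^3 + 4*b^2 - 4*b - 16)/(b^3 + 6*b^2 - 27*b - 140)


(1) = (m - 4)/(m - 8)
(2) = (x + 2)/x
(3) = (z^2 + 6*z + 9)/z
(4) = (h + 4*I)/(h - 7)
(5) = (b^2 - 4)/(b^2 + 2*b - 35)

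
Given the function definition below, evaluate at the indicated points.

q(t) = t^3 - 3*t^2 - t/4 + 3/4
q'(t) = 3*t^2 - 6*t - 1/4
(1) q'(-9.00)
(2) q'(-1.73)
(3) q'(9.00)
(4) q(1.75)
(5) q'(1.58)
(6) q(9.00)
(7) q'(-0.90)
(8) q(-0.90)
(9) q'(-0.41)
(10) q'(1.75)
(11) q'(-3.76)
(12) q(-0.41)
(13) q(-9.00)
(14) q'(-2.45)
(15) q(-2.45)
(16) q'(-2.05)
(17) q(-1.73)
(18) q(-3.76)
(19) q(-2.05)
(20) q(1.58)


(1) = 296.75
(2) = 19.11
(3) = 188.75
(4) = -3.52
(5) = -2.24
(6) = 484.50
(7) = 7.58
(8) = -2.18
(9) = 2.71
(10) = -1.56
(11) = 64.72
(12) = 0.28
(13) = -969.00
(14) = 32.46
(15) = -31.35
(16) = 24.66
(17) = -12.97
(18) = -93.88
(19) = -19.96
(20) = -3.19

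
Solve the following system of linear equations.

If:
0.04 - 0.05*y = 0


Then:
y = 0.80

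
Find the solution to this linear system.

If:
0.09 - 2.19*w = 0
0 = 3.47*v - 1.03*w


Then:
v = 0.01
w = 0.04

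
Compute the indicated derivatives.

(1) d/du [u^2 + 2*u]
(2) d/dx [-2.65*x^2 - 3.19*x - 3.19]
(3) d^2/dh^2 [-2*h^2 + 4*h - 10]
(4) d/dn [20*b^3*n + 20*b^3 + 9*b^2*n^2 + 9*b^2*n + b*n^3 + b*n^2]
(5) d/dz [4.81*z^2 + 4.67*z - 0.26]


(1) = 2*u + 2
(2) = -5.3*x - 3.19
(3) = -4
(4) = b*(20*b^2 + 18*b*n + 9*b + 3*n^2 + 2*n)
(5) = 9.62*z + 4.67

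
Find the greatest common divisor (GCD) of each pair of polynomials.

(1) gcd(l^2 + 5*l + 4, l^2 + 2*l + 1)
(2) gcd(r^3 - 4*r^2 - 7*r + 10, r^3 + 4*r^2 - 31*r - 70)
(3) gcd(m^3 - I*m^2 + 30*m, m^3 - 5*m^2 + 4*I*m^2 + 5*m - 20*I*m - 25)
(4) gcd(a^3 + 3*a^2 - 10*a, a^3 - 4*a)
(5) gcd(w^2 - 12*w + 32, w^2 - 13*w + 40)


(1) = l + 1
(2) = gcd((r - 5)*(r - 1)*(r + 2), (r - 5)*(r + 2)*(r + 7)) = r^2 - 3*r - 10
(3) = m + 5*I
(4) = a^2 - 2*a
(5) = gcd((w - 8)*(w - 4), (w - 8)*(w - 5)) = w - 8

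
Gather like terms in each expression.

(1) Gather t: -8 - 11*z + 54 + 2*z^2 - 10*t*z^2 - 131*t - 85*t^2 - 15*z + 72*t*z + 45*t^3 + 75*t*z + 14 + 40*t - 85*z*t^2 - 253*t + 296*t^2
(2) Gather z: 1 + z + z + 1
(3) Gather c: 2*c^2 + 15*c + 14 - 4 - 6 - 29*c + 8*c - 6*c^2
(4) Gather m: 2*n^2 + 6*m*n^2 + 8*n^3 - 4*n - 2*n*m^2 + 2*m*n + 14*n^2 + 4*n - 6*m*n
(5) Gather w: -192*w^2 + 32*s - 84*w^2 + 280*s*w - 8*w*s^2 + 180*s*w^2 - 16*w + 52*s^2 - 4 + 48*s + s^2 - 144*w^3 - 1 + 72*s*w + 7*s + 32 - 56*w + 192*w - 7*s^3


(1) = 45*t^3 + t^2*(211 - 85*z) + t*(-10*z^2 + 147*z - 344) + 2*z^2 - 26*z + 60
(2) = 2*z + 2
(3) = -4*c^2 - 6*c + 4
(4) = -2*m^2*n + m*(6*n^2 - 4*n) + 8*n^3 + 16*n^2
(5) = -7*s^3 + 53*s^2 + 87*s - 144*w^3 + w^2*(180*s - 276) + w*(-8*s^2 + 352*s + 120) + 27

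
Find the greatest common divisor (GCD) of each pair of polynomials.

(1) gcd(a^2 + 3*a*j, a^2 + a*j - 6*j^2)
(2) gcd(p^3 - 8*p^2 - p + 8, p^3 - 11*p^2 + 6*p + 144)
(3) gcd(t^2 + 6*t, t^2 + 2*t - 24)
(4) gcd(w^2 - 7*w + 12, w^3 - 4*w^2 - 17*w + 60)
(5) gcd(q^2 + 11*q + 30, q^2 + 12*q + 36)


(1) = gcd(a*(a + 3*j), (a - 2*j)*(a + 3*j)) = a + 3*j
(2) = gcd((p - 8)*(p - 1)*(p + 1), (p - 8)*(p - 6)*(p + 3)) = p - 8
(3) = gcd(t*(t + 6), (t - 4)*(t + 6)) = t + 6
(4) = gcd((w - 4)*(w - 3), (w - 5)*(w - 3)*(w + 4)) = w - 3
(5) = q + 6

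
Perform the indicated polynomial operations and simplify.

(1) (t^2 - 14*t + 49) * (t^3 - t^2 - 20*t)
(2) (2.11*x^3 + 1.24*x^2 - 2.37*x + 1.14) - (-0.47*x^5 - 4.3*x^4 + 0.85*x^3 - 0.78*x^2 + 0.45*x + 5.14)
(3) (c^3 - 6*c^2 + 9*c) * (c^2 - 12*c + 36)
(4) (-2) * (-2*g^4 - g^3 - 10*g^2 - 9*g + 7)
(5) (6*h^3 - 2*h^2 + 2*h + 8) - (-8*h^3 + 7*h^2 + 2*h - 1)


(1) = t^5 - 15*t^4 + 43*t^3 + 231*t^2 - 980*t
(2) = 0.47*x^5 + 4.3*x^4 + 1.26*x^3 + 2.02*x^2 - 2.82*x - 4.0
(3) = c^5 - 18*c^4 + 117*c^3 - 324*c^2 + 324*c
(4) = 4*g^4 + 2*g^3 + 20*g^2 + 18*g - 14
(5) = 14*h^3 - 9*h^2 + 9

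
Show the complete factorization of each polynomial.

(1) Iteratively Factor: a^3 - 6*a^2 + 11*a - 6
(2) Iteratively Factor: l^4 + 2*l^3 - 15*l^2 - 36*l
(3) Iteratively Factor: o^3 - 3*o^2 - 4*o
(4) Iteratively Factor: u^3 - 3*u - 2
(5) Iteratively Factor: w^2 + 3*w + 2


(1) = (a - 2)*(a^2 - 4*a + 3) = (a - 2)*(a - 1)*(a - 3)
(2) = (l + 3)*(l^3 - l^2 - 12*l) = (l + 3)^2*(l^2 - 4*l) = (l - 4)*(l + 3)^2*(l)
(3) = (o)*(o^2 - 3*o - 4) = o*(o + 1)*(o - 4)
(4) = (u + 1)*(u^2 - u - 2) = (u - 2)*(u + 1)*(u + 1)
(5) = (w + 2)*(w + 1)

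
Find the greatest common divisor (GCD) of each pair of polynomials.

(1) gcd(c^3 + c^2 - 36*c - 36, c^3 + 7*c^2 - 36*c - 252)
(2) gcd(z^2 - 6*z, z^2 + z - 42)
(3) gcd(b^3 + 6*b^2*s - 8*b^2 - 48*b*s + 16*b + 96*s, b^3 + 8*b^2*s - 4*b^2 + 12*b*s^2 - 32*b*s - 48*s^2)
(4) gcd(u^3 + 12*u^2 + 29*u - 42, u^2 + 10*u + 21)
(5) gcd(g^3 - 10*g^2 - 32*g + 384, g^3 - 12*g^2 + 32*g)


(1) = c^2 - 36
(2) = z - 6
(3) = gcd((b - 4)^2*(b + 6*s), (b - 4)*(b + 2*s)*(b + 6*s)) = b^2 + 6*b*s - 4*b - 24*s
(4) = gcd((u - 1)*(u + 6)*(u + 7), (u + 3)*(u + 7)) = u + 7
(5) = g - 8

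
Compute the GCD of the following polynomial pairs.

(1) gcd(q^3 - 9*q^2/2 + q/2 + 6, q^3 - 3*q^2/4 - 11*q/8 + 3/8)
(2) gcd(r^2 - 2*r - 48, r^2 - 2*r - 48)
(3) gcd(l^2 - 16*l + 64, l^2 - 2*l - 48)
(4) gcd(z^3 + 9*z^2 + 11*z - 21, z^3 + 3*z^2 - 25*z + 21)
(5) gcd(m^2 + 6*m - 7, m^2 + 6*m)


(1) = gcd((q - 4)*(q - 3/2)*(q + 1), (q - 3/2)*(q - 1/4)*(q + 1)) = q^2 - q/2 - 3/2
(2) = gcd((r - 8)*(r + 6), (r - 8)*(r + 6)) = r^2 - 2*r - 48
(3) = gcd((l - 8)^2, (l - 8)*(l + 6)) = l - 8
(4) = z^2 + 6*z - 7
(5) = 1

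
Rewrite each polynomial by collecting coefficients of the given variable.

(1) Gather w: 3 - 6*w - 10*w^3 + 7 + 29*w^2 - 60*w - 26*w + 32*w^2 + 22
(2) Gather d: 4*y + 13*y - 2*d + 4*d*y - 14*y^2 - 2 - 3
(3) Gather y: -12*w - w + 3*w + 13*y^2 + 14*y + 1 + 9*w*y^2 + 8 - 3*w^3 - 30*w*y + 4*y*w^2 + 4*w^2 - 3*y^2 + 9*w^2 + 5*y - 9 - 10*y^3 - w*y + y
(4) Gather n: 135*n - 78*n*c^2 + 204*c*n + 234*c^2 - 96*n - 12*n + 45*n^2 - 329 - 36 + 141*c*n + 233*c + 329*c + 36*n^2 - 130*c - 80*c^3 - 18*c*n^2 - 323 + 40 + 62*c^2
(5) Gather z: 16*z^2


(1) = -10*w^3 + 61*w^2 - 92*w + 32
(2) = d*(4*y - 2) - 14*y^2 + 17*y - 5
(3) = -3*w^3 + 13*w^2 - 10*w - 10*y^3 + y^2*(9*w + 10) + y*(4*w^2 - 31*w + 20)
(4) = -80*c^3 + 296*c^2 + 432*c + n^2*(81 - 18*c) + n*(-78*c^2 + 345*c + 27) - 648
(5) = 16*z^2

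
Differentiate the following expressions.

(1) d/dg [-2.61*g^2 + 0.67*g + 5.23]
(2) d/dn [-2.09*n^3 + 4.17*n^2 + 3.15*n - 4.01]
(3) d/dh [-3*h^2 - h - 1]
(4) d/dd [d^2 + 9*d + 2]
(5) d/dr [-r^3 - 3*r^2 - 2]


(1) = 0.67 - 5.22*g
(2) = -6.27*n^2 + 8.34*n + 3.15
(3) = -6*h - 1
(4) = 2*d + 9
(5) = 3*r*(-r - 2)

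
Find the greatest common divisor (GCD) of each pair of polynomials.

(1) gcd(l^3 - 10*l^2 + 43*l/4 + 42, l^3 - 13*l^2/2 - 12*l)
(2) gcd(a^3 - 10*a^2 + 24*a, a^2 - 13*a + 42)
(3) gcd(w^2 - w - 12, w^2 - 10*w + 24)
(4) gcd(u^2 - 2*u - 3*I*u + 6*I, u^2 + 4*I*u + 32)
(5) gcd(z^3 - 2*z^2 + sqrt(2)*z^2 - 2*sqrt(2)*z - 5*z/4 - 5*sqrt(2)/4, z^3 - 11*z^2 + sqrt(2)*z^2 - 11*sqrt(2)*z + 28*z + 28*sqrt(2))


(1) = l^2 - 13*l/2 - 12
(2) = gcd(a*(a - 6)*(a - 4), (a - 7)*(a - 6)) = a - 6
(3) = w - 4
(4) = gcd((u - 2)*(u - 3*I), (u - 4*I)*(u + 8*I)) = 1
(5) = z + sqrt(2)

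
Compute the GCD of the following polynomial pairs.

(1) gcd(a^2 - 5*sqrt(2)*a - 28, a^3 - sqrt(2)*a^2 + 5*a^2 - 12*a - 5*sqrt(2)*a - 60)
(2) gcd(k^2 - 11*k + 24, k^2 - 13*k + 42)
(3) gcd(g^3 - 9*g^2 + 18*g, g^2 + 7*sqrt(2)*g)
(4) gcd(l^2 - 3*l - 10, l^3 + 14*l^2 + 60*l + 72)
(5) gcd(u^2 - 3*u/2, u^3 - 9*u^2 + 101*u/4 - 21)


(1) = gcd((a - 7*sqrt(2))*(a + 2*sqrt(2)), (a + 5)*(a - 3*sqrt(2))*(a + 2*sqrt(2))) = a + 2*sqrt(2)
(2) = 1
(3) = g
(4) = l + 2
(5) = gcd(u*(u - 3/2), (u - 4)*(u - 7/2)*(u - 3/2)) = u - 3/2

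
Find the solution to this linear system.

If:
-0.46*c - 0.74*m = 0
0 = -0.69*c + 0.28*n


Then:
c = 0.405797101449275*n
m = -0.252252252252252*n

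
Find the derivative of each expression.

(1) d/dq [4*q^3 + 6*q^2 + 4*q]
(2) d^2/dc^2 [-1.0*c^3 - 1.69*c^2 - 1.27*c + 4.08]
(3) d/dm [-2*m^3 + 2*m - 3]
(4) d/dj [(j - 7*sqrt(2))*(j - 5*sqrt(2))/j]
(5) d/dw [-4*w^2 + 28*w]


(1) = 12*q^2 + 12*q + 4
(2) = -6.0*c - 3.38
(3) = 2 - 6*m^2
(4) = 1 - 70/j^2
(5) = 28 - 8*w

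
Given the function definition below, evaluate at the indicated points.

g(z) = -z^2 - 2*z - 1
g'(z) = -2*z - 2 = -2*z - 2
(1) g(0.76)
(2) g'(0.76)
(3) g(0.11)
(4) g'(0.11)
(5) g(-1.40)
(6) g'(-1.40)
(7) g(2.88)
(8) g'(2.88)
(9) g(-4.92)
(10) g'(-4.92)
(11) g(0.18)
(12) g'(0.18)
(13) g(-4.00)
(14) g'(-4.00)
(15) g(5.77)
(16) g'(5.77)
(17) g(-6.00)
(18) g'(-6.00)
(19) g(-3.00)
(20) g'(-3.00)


(1) = -3.10
(2) = -3.52
(3) = -1.23
(4) = -2.22
(5) = -0.16
(6) = 0.80
(7) = -15.05
(8) = -7.76
(9) = -15.37
(10) = 7.84
(11) = -1.39
(12) = -2.36
(13) = -9.00
(14) = 6.00
(15) = -45.83
(16) = -13.54
(17) = -25.00
(18) = 10.00
(19) = -4.00
(20) = 4.00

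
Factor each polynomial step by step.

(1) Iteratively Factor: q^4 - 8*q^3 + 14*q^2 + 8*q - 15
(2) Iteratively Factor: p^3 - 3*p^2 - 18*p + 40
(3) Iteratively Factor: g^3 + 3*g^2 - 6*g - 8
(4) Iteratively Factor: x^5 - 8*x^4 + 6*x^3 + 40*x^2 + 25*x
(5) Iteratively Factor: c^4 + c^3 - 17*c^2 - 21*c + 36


(1) = (q - 5)*(q^3 - 3*q^2 - q + 3) = (q - 5)*(q - 3)*(q^2 - 1) = (q - 5)*(q - 3)*(q + 1)*(q - 1)
(2) = (p - 2)*(p^2 - p - 20) = (p - 5)*(p - 2)*(p + 4)
(3) = (g + 1)*(g^2 + 2*g - 8) = (g - 2)*(g + 1)*(g + 4)
(4) = (x + 1)*(x^4 - 9*x^3 + 15*x^2 + 25*x) = (x - 5)*(x + 1)*(x^3 - 4*x^2 - 5*x) = (x - 5)^2*(x + 1)*(x^2 + x) = (x - 5)^2*(x + 1)^2*(x)
(5) = (c + 3)*(c^3 - 2*c^2 - 11*c + 12) = (c - 4)*(c + 3)*(c^2 + 2*c - 3) = (c - 4)*(c - 1)*(c + 3)*(c + 3)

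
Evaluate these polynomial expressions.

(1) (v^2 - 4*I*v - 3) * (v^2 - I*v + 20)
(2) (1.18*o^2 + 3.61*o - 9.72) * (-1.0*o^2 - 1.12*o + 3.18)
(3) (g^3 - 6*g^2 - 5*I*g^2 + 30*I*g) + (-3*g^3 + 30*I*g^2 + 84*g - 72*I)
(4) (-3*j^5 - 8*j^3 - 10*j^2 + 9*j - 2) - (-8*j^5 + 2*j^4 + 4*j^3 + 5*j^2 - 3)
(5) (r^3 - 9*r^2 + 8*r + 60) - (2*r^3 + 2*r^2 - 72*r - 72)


(1) = v^4 - 5*I*v^3 + 13*v^2 - 77*I*v - 60
(2) = -1.18*o^4 - 4.9316*o^3 + 9.4292*o^2 + 22.3662*o - 30.9096
(3) = -2*g^3 - 6*g^2 + 25*I*g^2 + 84*g + 30*I*g - 72*I
(4) = 5*j^5 - 2*j^4 - 12*j^3 - 15*j^2 + 9*j + 1
(5) = -r^3 - 11*r^2 + 80*r + 132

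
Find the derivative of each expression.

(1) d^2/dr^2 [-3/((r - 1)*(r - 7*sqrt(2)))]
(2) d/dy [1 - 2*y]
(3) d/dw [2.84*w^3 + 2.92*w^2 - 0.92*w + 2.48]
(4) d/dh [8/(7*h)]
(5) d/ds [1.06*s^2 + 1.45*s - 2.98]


(1) = 6*(-(r - 1)^2 - (r - 1)*(r - 7*sqrt(2)) - (r - 7*sqrt(2))^2)/((r - 1)^3*(r - 7*sqrt(2))^3)
(2) = -2
(3) = 8.52*w^2 + 5.84*w - 0.92
(4) = -8/(7*h^2)
(5) = 2.12*s + 1.45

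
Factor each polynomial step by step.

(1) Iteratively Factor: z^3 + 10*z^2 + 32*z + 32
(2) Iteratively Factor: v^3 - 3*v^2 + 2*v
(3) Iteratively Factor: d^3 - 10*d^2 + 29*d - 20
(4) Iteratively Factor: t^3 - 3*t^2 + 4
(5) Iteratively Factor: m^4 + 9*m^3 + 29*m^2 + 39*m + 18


(1) = (z + 4)*(z^2 + 6*z + 8) = (z + 2)*(z + 4)*(z + 4)
(2) = (v - 2)*(v^2 - v) = v*(v - 2)*(v - 1)
(3) = (d - 5)*(d^2 - 5*d + 4) = (d - 5)*(d - 1)*(d - 4)
(4) = (t + 1)*(t^2 - 4*t + 4) = (t - 2)*(t + 1)*(t - 2)
(5) = (m + 1)*(m^3 + 8*m^2 + 21*m + 18) = (m + 1)*(m + 3)*(m^2 + 5*m + 6) = (m + 1)*(m + 2)*(m + 3)*(m + 3)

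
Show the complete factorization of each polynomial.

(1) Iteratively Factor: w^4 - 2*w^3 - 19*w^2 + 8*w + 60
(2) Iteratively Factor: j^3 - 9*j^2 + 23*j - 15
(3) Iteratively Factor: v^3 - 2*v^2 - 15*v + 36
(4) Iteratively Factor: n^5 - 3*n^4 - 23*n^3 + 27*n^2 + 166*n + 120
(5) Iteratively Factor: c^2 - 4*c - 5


(1) = (w - 5)*(w^3 + 3*w^2 - 4*w - 12) = (w - 5)*(w - 2)*(w^2 + 5*w + 6) = (w - 5)*(w - 2)*(w + 2)*(w + 3)
(2) = (j - 3)*(j^2 - 6*j + 5) = (j - 5)*(j - 3)*(j - 1)
(3) = (v - 3)*(v^2 + v - 12) = (v - 3)^2*(v + 4)
(4) = (n + 3)*(n^4 - 6*n^3 - 5*n^2 + 42*n + 40) = (n + 2)*(n + 3)*(n^3 - 8*n^2 + 11*n + 20) = (n - 5)*(n + 2)*(n + 3)*(n^2 - 3*n - 4) = (n - 5)*(n + 1)*(n + 2)*(n + 3)*(n - 4)
(5) = (c + 1)*(c - 5)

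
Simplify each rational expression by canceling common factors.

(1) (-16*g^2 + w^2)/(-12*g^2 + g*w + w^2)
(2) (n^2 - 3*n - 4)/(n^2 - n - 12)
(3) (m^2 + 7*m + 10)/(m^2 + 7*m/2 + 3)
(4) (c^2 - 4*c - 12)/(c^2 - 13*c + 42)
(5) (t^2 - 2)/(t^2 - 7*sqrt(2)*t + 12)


(1) = (-4*g + w)/(-3*g + w)
(2) = (n + 1)/(n + 3)
(3) = (2*m + 10)/(2*m + 3)
(4) = (c + 2)/(c - 7)
(5) = (t + sqrt(2))/(t - 6*sqrt(2))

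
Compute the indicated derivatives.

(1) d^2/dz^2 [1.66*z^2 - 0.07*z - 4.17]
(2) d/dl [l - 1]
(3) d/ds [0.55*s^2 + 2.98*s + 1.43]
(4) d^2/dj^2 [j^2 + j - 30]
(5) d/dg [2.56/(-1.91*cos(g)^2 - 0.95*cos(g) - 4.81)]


(1) = 3.32000000000000
(2) = 1
(3) = 1.1*s + 2.98
(4) = 2
(5) = -(9.7792*cos(g) + 2.432)*sin(g)/(1.91*cos(g)^2 + 0.95*cos(g) + 4.81)^2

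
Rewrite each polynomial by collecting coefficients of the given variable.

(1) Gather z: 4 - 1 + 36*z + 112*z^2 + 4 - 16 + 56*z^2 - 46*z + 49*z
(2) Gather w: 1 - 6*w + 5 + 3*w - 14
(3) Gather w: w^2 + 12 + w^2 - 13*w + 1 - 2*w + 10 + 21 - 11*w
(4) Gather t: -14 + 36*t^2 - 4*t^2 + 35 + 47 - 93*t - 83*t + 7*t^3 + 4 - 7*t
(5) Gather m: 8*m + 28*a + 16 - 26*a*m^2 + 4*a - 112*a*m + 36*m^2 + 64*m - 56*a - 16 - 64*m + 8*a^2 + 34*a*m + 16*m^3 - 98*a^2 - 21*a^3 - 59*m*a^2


(1) = 168*z^2 + 39*z - 9
(2) = -3*w - 8
(3) = 2*w^2 - 26*w + 44
(4) = 7*t^3 + 32*t^2 - 183*t + 72
(5) = -21*a^3 - 90*a^2 - 24*a + 16*m^3 + m^2*(36 - 26*a) + m*(-59*a^2 - 78*a + 8)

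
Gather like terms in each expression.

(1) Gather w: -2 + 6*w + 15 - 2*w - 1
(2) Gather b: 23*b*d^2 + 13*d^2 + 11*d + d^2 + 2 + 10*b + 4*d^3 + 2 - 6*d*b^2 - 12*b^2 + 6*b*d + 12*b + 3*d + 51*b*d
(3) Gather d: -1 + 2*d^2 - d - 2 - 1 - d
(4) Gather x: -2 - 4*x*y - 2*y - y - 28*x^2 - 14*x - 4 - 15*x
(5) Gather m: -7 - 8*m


(1) = 4*w + 12
(2) = b^2*(-6*d - 12) + b*(23*d^2 + 57*d + 22) + 4*d^3 + 14*d^2 + 14*d + 4
(3) = 2*d^2 - 2*d - 4
(4) = -28*x^2 + x*(-4*y - 29) - 3*y - 6
(5) = -8*m - 7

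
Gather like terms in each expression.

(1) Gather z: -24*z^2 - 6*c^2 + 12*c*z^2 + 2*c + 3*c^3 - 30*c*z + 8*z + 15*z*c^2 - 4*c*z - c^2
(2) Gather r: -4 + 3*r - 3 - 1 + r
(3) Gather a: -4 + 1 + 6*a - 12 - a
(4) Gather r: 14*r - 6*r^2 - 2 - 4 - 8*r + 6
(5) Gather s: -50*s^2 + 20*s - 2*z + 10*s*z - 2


(1) = 3*c^3 - 7*c^2 + 2*c + z^2*(12*c - 24) + z*(15*c^2 - 34*c + 8)
(2) = 4*r - 8
(3) = 5*a - 15
(4) = -6*r^2 + 6*r
(5) = -50*s^2 + s*(10*z + 20) - 2*z - 2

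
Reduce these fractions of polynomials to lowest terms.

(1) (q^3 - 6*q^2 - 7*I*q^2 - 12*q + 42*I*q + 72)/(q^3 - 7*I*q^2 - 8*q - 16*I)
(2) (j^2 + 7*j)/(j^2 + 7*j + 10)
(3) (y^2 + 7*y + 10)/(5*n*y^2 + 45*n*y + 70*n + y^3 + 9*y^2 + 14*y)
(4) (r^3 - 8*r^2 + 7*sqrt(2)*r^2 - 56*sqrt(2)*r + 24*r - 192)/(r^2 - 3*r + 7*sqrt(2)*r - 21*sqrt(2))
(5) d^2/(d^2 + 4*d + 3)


(1) = (q^2 + q*(-6 - 3*I) + 18*I)/(q^2 - 3*I*q + 4)
(2) = (j^2 + 7*j)/(j^2 + 7*j + 10)
(3) = (y + 5)/(5*n*y + 35*n + y^2 + 7*y)
(4) = (r^3 + r^2*(-8 + 7*sqrt(2)) + r*(24 - 56*sqrt(2)) - 192)/(r^2 + r*(-3 + 7*sqrt(2)) - 21*sqrt(2))
(5) = d^2/(d^2 + 4*d + 3)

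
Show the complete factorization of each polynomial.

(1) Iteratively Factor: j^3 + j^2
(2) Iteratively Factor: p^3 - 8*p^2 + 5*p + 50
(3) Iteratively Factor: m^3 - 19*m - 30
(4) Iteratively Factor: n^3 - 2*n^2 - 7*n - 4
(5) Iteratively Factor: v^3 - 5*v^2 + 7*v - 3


(1) = (j + 1)*(j^2) = j*(j + 1)*(j)
(2) = (p + 2)*(p^2 - 10*p + 25) = (p - 5)*(p + 2)*(p - 5)
(3) = (m + 2)*(m^2 - 2*m - 15) = (m - 5)*(m + 2)*(m + 3)
(4) = (n - 4)*(n^2 + 2*n + 1) = (n - 4)*(n + 1)*(n + 1)
(5) = (v - 3)*(v^2 - 2*v + 1) = (v - 3)*(v - 1)*(v - 1)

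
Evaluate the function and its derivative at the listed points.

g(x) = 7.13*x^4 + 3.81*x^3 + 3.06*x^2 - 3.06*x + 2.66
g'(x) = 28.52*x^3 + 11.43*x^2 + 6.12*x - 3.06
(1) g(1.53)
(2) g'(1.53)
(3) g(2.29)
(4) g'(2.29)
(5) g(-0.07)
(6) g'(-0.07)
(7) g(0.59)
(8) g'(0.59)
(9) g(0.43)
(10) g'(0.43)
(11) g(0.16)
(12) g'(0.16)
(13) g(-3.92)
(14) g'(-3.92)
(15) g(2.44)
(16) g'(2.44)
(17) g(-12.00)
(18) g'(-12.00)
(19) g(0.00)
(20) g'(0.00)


(1) = 57.86
(2) = 135.21
(3) = 253.53
(4) = 413.39
(5) = 2.89
(6) = -3.44
(7) = 3.57
(8) = 10.39
(9) = 2.46
(10) = 3.95
(11) = 2.27
(12) = -1.67
(13) = 1515.76
(14) = -1569.35
(15) = 321.48
(16) = 494.23
(17) = 141744.02
(18) = -47713.14
(19) = 2.66
(20) = -3.06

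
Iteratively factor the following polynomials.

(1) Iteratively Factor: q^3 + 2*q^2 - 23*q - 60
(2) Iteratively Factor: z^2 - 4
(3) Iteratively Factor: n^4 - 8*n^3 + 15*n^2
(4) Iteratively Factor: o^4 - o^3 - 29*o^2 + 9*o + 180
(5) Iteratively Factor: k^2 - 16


(1) = (q - 5)*(q^2 + 7*q + 12) = (q - 5)*(q + 4)*(q + 3)
(2) = (z - 2)*(z + 2)
(3) = (n - 5)*(n^3 - 3*n^2) = n*(n - 5)*(n^2 - 3*n) = n*(n - 5)*(n - 3)*(n)
(4) = (o + 3)*(o^3 - 4*o^2 - 17*o + 60) = (o + 3)*(o + 4)*(o^2 - 8*o + 15) = (o - 3)*(o + 3)*(o + 4)*(o - 5)
(5) = (k + 4)*(k - 4)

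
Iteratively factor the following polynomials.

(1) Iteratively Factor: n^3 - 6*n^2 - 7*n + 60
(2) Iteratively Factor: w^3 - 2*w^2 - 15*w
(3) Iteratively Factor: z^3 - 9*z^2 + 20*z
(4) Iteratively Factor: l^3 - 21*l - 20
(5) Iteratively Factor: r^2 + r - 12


(1) = (n - 4)*(n^2 - 2*n - 15) = (n - 5)*(n - 4)*(n + 3)
(2) = (w)*(w^2 - 2*w - 15) = w*(w - 5)*(w + 3)
(3) = (z)*(z^2 - 9*z + 20) = z*(z - 4)*(z - 5)
(4) = (l - 5)*(l^2 + 5*l + 4) = (l - 5)*(l + 1)*(l + 4)
(5) = (r - 3)*(r + 4)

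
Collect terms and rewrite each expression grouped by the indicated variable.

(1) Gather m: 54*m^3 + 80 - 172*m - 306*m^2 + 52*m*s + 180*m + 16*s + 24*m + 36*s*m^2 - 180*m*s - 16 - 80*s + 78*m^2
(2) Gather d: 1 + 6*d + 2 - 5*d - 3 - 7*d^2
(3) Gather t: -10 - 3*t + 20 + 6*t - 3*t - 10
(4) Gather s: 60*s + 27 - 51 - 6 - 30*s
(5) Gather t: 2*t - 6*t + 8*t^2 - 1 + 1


(1) = 54*m^3 + m^2*(36*s - 228) + m*(32 - 128*s) - 64*s + 64
(2) = -7*d^2 + d
(3) = 0
(4) = 30*s - 30
(5) = 8*t^2 - 4*t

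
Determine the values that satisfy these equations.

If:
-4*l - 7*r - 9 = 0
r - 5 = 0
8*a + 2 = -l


Then:
a = 9/8
l = -11
r = 5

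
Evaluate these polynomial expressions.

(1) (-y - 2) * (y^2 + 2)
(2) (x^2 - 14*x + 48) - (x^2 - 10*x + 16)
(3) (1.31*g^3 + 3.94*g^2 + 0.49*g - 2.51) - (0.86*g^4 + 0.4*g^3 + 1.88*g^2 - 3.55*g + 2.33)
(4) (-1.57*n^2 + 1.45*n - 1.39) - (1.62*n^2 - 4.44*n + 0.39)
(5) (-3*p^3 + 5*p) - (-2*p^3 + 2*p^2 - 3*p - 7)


(1) = -y^3 - 2*y^2 - 2*y - 4
(2) = 32 - 4*x
(3) = -0.86*g^4 + 0.91*g^3 + 2.06*g^2 + 4.04*g - 4.84
(4) = -3.19*n^2 + 5.89*n - 1.78
(5) = -p^3 - 2*p^2 + 8*p + 7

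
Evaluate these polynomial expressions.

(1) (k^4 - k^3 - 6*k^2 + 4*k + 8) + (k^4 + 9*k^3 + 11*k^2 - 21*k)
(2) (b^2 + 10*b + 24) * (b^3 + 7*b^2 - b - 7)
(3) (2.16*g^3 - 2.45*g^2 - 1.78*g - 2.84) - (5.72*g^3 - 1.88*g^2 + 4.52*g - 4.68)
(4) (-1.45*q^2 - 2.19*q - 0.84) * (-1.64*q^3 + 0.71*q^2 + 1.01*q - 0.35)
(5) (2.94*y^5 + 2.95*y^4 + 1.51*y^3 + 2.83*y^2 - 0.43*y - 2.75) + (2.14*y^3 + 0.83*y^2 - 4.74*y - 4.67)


(1) = 2*k^4 + 8*k^3 + 5*k^2 - 17*k + 8
(2) = b^5 + 17*b^4 + 93*b^3 + 151*b^2 - 94*b - 168
(3) = -3.56*g^3 - 0.57*g^2 - 6.3*g + 1.84
(4) = 2.378*q^5 + 2.5621*q^4 - 1.6418*q^3 - 2.3008*q^2 - 0.0819*q + 0.294
(5) = 2.94*y^5 + 2.95*y^4 + 3.65*y^3 + 3.66*y^2 - 5.17*y - 7.42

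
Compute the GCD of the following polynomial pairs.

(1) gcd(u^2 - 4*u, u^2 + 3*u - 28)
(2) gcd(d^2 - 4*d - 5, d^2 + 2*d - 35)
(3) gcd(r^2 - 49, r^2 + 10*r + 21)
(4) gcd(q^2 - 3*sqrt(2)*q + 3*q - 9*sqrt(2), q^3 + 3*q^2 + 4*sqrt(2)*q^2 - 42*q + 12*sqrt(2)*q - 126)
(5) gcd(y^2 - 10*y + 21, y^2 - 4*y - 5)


(1) = u - 4
(2) = d - 5
(3) = r + 7
(4) = q^2 + q*(3 - 3*sqrt(2)) - 9*sqrt(2)
(5) = 1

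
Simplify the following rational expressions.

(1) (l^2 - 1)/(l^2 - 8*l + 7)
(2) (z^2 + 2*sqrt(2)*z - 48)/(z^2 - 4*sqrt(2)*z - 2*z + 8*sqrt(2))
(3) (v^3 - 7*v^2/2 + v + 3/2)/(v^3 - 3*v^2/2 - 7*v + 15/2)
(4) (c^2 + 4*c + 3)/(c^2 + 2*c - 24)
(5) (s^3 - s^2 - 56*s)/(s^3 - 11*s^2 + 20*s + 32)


(1) = (l + 1)/(l - 7)
(2) = (z + 6*sqrt(2))/(z - 2)
(3) = (2*v + 1)/(2*v + 5)
(4) = (c^2 + 4*c + 3)/(c^2 + 2*c - 24)
(5) = (s^2 + 7*s)/(s^2 - 3*s - 4)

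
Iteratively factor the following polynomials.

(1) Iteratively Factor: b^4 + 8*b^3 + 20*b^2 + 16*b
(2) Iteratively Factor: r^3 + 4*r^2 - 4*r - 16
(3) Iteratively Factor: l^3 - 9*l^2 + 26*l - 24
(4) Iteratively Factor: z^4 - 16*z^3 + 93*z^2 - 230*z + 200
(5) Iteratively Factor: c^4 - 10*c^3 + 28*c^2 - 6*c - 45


(1) = (b + 4)*(b^3 + 4*b^2 + 4*b) = b*(b + 4)*(b^2 + 4*b + 4) = b*(b + 2)*(b + 4)*(b + 2)
(2) = (r - 2)*(r^2 + 6*r + 8) = (r - 2)*(r + 4)*(r + 2)
(3) = (l - 3)*(l^2 - 6*l + 8) = (l - 4)*(l - 3)*(l - 2)
(4) = (z - 2)*(z^3 - 14*z^2 + 65*z - 100) = (z - 5)*(z - 2)*(z^2 - 9*z + 20) = (z - 5)*(z - 4)*(z - 2)*(z - 5)
(5) = (c - 3)*(c^3 - 7*c^2 + 7*c + 15) = (c - 5)*(c - 3)*(c^2 - 2*c - 3) = (c - 5)*(c - 3)*(c + 1)*(c - 3)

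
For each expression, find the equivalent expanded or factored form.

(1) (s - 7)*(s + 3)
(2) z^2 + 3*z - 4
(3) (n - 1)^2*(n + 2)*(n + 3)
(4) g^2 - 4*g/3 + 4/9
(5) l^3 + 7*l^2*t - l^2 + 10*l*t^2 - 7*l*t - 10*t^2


(1) = s^2 - 4*s - 21
(2) = (z - 1)*(z + 4)
(3) = n^4 + 3*n^3 - 3*n^2 - 7*n + 6
(4) = (g - 2/3)^2
(5) = (l - 1)*(l + 2*t)*(l + 5*t)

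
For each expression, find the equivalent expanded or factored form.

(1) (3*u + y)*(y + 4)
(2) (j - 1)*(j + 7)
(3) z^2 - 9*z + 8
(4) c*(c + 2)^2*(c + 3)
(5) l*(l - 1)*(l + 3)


(1) = 3*u*y + 12*u + y^2 + 4*y
(2) = j^2 + 6*j - 7
(3) = (z - 8)*(z - 1)
(4) = c^4 + 7*c^3 + 16*c^2 + 12*c
(5) = l^3 + 2*l^2 - 3*l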